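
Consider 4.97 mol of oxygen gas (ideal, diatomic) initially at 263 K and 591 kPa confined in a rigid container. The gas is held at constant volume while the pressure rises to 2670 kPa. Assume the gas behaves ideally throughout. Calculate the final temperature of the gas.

V₁ = nRT₁/P₁ = 4.97×8.314×263/591 = 18.4 L.
Isochoric: V stays 18.4 L; P/T = const ⇒ T₂ = 1190 K, P₂ = 2670 kPa.

1190 K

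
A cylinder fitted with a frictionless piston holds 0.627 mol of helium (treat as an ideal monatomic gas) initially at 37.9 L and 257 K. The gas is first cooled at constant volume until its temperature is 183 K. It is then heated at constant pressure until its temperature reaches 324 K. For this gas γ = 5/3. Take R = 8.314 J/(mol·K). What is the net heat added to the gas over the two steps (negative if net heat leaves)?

P₁ = nRT₁/V₁ = 0.627×8.314×257/37.9 = 35.3 kPa.
Step 1 — Isochoric: V stays 37.9 L; P/T = const ⇒ T₂ = 183 K, P₂ = 25.2 kPa.
W = 0 (no volume change).
ΔU = nCvΔT = 0.627×12.5×(183−257) = -579 J.
Q = ΔU = -579 J.
State after step 1: P = 25.2 kPa, V = 37.9 L, T = 183 K.
Step 2 — Isobaric: P stays 25.2 kPa; V/T = const ⇒ T₂ = 324 K, V₂ = 67.1 L.
W = PΔV = 25.2×(67.1−37.9) kPa·L = 735 J.
ΔU = nCvΔT = 0.627×12.5×(324−183) = 1100 J.
Q = ΔU + W = nCpΔT = 1840 J.
Net over both steps: W = 735 J, Q = 1260 J, ΔU = 524 J.

1260 J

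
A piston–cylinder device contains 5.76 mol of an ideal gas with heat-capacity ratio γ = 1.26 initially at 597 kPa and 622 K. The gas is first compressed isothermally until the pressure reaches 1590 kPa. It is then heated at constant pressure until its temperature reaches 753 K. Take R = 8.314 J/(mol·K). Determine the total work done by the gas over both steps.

-22900 J

V₁ = nRT₁/P₁ = 5.76×8.314×622/597 = 49.9 L.
Step 1 — Isothermal: T stays 622 K; PV = const ⇒ V₂ = 18.7 L, P₂ = 1590 kPa.
ΔU = 0 (ideal gas, T constant).
W = nRT ln(V₂/V₁) = 5.76×8.314×622×ln(0.375) = -29200 J.
Q = ΔU + W = -29200 J.
State after step 1: P = 1590 kPa, V = 18.7 L, T = 622 K.
Step 2 — Isobaric: P stays 1590 kPa; V/T = const ⇒ T₂ = 753 K, V₂ = 22.7 L.
W = PΔV = 1590×(22.7−18.7) kPa·L = 6270 J.
ΔU = nCvΔT = 5.76×32.0×(753−622) = 24100 J.
Q = ΔU + W = nCpΔT = 30400 J.
Net over both steps: W = -22900 J, Q = 1220 J, ΔU = 24100 J.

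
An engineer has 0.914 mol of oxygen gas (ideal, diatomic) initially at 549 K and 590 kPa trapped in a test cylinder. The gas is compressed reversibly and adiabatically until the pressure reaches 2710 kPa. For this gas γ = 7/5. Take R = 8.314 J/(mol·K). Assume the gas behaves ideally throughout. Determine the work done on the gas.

5690 J

V₁ = nRT₁/P₁ = 0.914×8.314×549/590 = 7.07 L.
Adiabatic: T₂/T₁ = (P₂/P₁)^((γ−1)/γ) ⇒ T₂ = 549×(4.59)^0.286 = 849 K; V₂ = 2.38 L.
ΔU = nCvΔT = 0.914×20.8×(849−549) = 5690 J.
Q = 0 for an adiabatic process, so W = −ΔU = -5690 J.
Work done on the gas = −W_by = 5690 J.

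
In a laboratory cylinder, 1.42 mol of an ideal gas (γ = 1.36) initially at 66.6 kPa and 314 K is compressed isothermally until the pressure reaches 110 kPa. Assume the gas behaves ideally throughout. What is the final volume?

V₁ = nRT₁/P₁ = 1.42×8.314×314/66.6 = 55.7 L.
Isothermal: T stays 314 K; PV = const ⇒ V₂ = 33.7 L, P₂ = 110 kPa.

33.7 L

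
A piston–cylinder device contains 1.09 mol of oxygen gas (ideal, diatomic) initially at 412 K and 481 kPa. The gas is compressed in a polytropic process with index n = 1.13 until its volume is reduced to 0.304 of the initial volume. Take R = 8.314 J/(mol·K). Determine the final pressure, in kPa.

V₁ = nRT₁/P₁ = 1.09×8.314×412/481 = 7.76 L.
Polytropic n=1.13: T₂ = T₁(V₁/V₂)^(n−1) = 412×(3.29)^0.13 = 481 K; P₂ = P₁(V₁/V₂)^n = 1850 kPa.

1850 kPa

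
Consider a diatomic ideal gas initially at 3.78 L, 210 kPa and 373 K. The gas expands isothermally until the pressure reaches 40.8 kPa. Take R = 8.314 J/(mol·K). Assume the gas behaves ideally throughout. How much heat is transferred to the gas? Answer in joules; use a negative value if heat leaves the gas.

n = P₁V₁/(RT₁) = 210×3.78/(8.314×373) = 0.256 mol.
Isothermal: T stays 373 K; PV = const ⇒ V₂ = 19.5 L, P₂ = 40.8 kPa.
ΔU = 0 (ideal gas, T constant).
W = nRT ln(V₂/V₁) = 0.256×8.314×373×ln(5.15) = 1300 J.
Q = ΔU + W = 1300 J.

1300 J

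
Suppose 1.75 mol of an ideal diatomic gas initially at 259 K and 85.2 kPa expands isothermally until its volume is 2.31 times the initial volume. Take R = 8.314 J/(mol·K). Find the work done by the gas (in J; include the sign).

3160 J

V₁ = nRT₁/P₁ = 1.75×8.314×259/85.2 = 44.2 L.
Isothermal: T stays 259 K; PV = const ⇒ V₂ = 102 L, P₂ = 36.9 kPa.
W = nRT ln(V₂/V₁) = 1.75×8.314×259×ln(2.31) = 3160 J.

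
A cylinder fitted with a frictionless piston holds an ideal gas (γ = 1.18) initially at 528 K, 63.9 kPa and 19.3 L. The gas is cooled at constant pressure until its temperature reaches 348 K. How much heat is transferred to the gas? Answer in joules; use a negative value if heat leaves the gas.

-2760 J

n = P₁V₁/(RT₁) = 63.9×19.3/(8.314×528) = 0.281 mol.
Isobaric: P stays 63.9 kPa; V/T = const ⇒ T₂ = 348 K, V₂ = 12.7 L.
W = PΔV = 63.9×(12.7−19.3) kPa·L = -420 J.
ΔU = nCvΔT = 0.281×46.2×(348−528) = -2340 J.
Q = ΔU + W = nCpΔT = -2760 J.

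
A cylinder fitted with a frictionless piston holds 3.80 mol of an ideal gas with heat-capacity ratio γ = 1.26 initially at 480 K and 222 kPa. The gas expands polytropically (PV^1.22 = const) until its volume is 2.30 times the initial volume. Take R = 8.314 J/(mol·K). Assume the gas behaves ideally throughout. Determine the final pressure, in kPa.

V₁ = nRT₁/P₁ = 3.80×8.314×480/222 = 68.3 L.
Polytropic n=1.22: T₂ = T₁(V₁/V₂)^(n−1) = 480×(0.435)^0.22 = 400 K; P₂ = P₁(V₁/V₂)^n = 80.4 kPa.

80.4 kPa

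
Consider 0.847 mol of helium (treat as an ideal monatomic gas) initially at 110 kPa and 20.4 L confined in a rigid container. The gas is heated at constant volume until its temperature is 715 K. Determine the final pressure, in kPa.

T₁ = P₁V₁/(nR) = 110×20.4/(0.847×8.314) = 319 K.
Isochoric: V stays 20.4 L; P/T = const ⇒ T₂ = 715 K, P₂ = 247 kPa.

247 kPa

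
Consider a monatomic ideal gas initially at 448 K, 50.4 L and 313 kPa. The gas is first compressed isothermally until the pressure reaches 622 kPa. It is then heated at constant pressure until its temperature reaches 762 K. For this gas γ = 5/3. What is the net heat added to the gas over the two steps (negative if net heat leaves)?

16800 J

n = P₁V₁/(RT₁) = 313×50.4/(8.314×448) = 4.24 mol.
Step 1 — Isothermal: T stays 448 K; PV = const ⇒ V₂ = 25.4 L, P₂ = 622 kPa.
ΔU = 0 (ideal gas, T constant).
W = nRT ln(V₂/V₁) = 4.24×8.314×448×ln(0.503) = -10800 J.
Q = ΔU + W = -10800 J.
State after step 1: P = 622 kPa, V = 25.4 L, T = 448 K.
Step 2 — Isobaric: P stays 622 kPa; V/T = const ⇒ T₂ = 762 K, V₂ = 43.1 L.
W = PΔV = 622×(43.1−25.4) kPa·L = 11100 J.
ΔU = nCvΔT = 4.24×12.5×(762−448) = 16600 J.
Q = ΔU + W = nCpΔT = 27600 J.
Net over both steps: W = 223 J, Q = 16800 J, ΔU = 16600 J.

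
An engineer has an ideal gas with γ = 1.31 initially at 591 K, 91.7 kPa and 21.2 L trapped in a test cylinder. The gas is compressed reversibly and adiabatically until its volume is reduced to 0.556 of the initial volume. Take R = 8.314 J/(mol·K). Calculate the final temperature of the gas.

Adiabatic: TV^(γ−1) = const ⇒ T₂ = 591×(1.80)^0.310 = 709 K; PV^γ = const ⇒ P₂ = 198 kPa.

709 K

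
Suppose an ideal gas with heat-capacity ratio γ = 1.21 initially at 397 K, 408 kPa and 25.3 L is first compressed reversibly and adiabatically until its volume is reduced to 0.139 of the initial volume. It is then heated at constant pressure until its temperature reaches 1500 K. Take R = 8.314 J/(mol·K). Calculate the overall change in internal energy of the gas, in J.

137000 J

n = P₁V₁/(RT₁) = 408×25.3/(8.314×397) = 3.13 mol.
Step 1 — Adiabatic: TV^(γ−1) = const ⇒ T₂ = 397×(7.19)^0.210 = 601 K; PV^γ = const ⇒ P₂ = 4440 kPa.
ΔU = nCvΔT = 3.13×39.6×(601−397) = 25200 J.
Q = 0 for an adiabatic process, so W = −ΔU = -25200 J.
State after step 1: P = 4440 kPa, V = 3.52 L, T = 601 K.
Step 2 — Isobaric: P stays 4440 kPa; V/T = const ⇒ T₂ = 1500 K, V₂ = 8.78 L.
W = PΔV = 4440×(8.78−3.52) kPa·L = 23400 J.
ΔU = nCvΔT = 3.13×39.6×(1500−601) = 111000 J.
Q = ΔU + W = nCpΔT = 135000 J.
Net over both steps: W = -1860 J, Q = 135000 J, ΔU = 137000 J.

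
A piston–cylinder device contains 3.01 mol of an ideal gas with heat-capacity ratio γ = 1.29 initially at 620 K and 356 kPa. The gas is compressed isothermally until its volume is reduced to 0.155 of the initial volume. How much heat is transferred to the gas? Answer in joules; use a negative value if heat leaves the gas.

V₁ = nRT₁/P₁ = 3.01×8.314×620/356 = 43.6 L.
Isothermal: T stays 620 K; PV = const ⇒ V₂ = 6.76 L, P₂ = 2300 kPa.
ΔU = 0 (ideal gas, T constant).
W = nRT ln(V₂/V₁) = 3.01×8.314×620×ln(0.155) = -28900 J.
Q = ΔU + W = -28900 J.

-28900 J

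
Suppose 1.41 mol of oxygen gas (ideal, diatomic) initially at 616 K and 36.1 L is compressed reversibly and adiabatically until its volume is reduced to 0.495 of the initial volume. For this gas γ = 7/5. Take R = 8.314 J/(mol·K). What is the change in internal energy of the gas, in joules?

5860 J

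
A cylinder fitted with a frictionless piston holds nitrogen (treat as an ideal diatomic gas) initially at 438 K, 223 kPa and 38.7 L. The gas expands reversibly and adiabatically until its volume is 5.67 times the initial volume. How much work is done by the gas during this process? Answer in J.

10800 J

n = P₁V₁/(RT₁) = 223×38.7/(8.314×438) = 2.37 mol.
Adiabatic: TV^(γ−1) = const ⇒ T₂ = 438×(0.176)^0.400 = 219 K; PV^γ = const ⇒ P₂ = 19.6 kPa.
ΔU = nCvΔT = 2.37×20.8×(219−438) = -10800 J.
Q = 0 for an adiabatic process, so W = −ΔU = 10800 J.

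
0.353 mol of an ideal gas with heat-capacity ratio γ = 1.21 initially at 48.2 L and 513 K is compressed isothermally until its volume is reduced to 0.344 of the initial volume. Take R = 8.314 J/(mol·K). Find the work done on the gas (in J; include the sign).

1610 J

P₁ = nRT₁/V₁ = 0.353×8.314×513/48.2 = 31.2 kPa.
Isothermal: T stays 513 K; PV = const ⇒ V₂ = 16.6 L, P₂ = 90.8 kPa.
W = nRT ln(V₂/V₁) = 0.353×8.314×513×ln(0.344) = -1610 J.
Work done on the gas = −W_by = 1610 J.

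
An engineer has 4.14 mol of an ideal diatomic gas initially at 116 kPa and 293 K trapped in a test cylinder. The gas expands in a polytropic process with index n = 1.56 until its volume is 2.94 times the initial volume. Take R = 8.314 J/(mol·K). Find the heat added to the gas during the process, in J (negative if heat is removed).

-3270 J

V₁ = nRT₁/P₁ = 4.14×8.314×293/116 = 86.9 L.
Polytropic n=1.56: T₂ = T₁(V₁/V₂)^(n−1) = 293×(0.340)^0.56 = 160 K; P₂ = P₁(V₁/V₂)^n = 21.6 kPa.
W = (P₁V₁−P₂V₂)/(n−1) = (116×86.9−21.6×256)/0.56 = 8160 J.
ΔU = nCvΔT = 4.14×20.8×(160−293) = -11400 J.
Q = ΔU + W = -3270 J.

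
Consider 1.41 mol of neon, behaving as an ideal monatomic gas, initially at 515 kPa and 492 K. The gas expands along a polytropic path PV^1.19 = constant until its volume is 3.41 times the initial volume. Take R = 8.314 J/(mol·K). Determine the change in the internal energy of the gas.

V₁ = nRT₁/P₁ = 1.41×8.314×492/515 = 11.2 L.
Polytropic n=1.19: T₂ = T₁(V₁/V₂)^(n−1) = 492×(0.293)^0.19 = 390 K; P₂ = P₁(V₁/V₂)^n = 120 kPa.
For an ideal gas ΔU = nCvΔT with Cv = (3/2)R = 12.5 J/(mol·K).
ΔU = 1.41×12.5×(390−492) = -1800 J.

-1800 J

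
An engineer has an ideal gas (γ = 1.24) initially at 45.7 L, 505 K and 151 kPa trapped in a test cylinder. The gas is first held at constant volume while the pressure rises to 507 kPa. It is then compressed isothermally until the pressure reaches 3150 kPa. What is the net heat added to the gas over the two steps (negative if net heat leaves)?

25500 J

n = P₁V₁/(RT₁) = 151×45.7/(8.314×505) = 1.64 mol.
Step 1 — Isochoric: V stays 45.7 L; P/T = const ⇒ T₂ = 1700 K, P₂ = 507 kPa.
W = 0 (no volume change).
ΔU = nCvΔT = 1.64×34.6×(1700−505) = 67800 J.
Q = ΔU = 67800 J.
State after step 1: P = 507 kPa, V = 45.7 L, T = 1700 K.
Step 2 — Isothermal: T stays 1700 K; PV = const ⇒ V₂ = 7.36 L, P₂ = 3150 kPa.
ΔU = 0 (ideal gas, T constant).
W = nRT ln(V₂/V₁) = 1.64×8.314×1700×ln(0.161) = -42300 J.
Q = ΔU + W = -42300 J.
Net over both steps: W = -42300 J, Q = 25500 J, ΔU = 67800 J.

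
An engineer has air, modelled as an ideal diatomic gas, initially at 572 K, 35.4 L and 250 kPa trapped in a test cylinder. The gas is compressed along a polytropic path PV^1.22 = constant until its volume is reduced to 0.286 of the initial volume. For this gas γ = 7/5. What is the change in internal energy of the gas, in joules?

n = P₁V₁/(RT₁) = 250×35.4/(8.314×572) = 1.86 mol.
Polytropic n=1.22: T₂ = T₁(V₁/V₂)^(n−1) = 572×(3.50)^0.22 = 753 K; P₂ = P₁(V₁/V₂)^n = 1150 kPa.
For an ideal gas ΔU = nCvΔT with Cv = (5/2)R = 20.8 J/(mol·K).
ΔU = 1.86×20.8×(753−572) = 7010 J.

7010 J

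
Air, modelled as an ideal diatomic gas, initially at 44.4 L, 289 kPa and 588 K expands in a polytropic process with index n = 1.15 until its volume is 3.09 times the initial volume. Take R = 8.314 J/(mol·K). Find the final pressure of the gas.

79.0 kPa

Polytropic n=1.15: T₂ = T₁(V₁/V₂)^(n−1) = 588×(0.324)^0.15 = 496 K; P₂ = P₁(V₁/V₂)^n = 79.0 kPa.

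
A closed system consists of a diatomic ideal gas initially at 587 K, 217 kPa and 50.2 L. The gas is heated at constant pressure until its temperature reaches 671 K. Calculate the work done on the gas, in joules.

n = P₁V₁/(RT₁) = 217×50.2/(8.314×587) = 2.23 mol.
Isobaric: P stays 217 kPa; V/T = const ⇒ T₂ = 671 K, V₂ = 57.4 L.
W = PΔV = 217×(57.4−50.2) kPa·L = 1560 J.
Work done on the gas = −W_by = -1560 J.

-1560 J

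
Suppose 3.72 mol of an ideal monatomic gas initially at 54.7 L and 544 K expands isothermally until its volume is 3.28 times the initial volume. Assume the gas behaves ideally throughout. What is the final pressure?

P₁ = nRT₁/V₁ = 3.72×8.314×544/54.7 = 308 kPa.
Isothermal: T stays 544 K; PV = const ⇒ V₂ = 179 L, P₂ = 93.8 kPa.

93.8 kPa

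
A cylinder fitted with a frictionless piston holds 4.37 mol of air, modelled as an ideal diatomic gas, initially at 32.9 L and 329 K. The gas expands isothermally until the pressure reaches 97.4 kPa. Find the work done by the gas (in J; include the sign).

15700 J

P₁ = nRT₁/V₁ = 4.37×8.314×329/32.9 = 363 kPa.
Isothermal: T stays 329 K; PV = const ⇒ V₂ = 123 L, P₂ = 97.4 kPa.
W = nRT ln(V₂/V₁) = 4.37×8.314×329×ln(3.73) = 15700 J.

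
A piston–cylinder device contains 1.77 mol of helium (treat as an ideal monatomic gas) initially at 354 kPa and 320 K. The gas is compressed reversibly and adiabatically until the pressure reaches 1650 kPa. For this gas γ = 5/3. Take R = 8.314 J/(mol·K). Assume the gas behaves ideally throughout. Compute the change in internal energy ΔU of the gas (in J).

V₁ = nRT₁/P₁ = 1.77×8.314×320/354 = 13.3 L.
Adiabatic: T₂/T₁ = (P₂/P₁)^((γ−1)/γ) ⇒ T₂ = 320×(4.66)^0.400 = 592 K; V₂ = 5.28 L.
For an ideal gas ΔU = nCvΔT with Cv = (3/2)R = 12.5 J/(mol·K).
ΔU = 1.77×12.5×(592−320) = 6010 J.

6010 J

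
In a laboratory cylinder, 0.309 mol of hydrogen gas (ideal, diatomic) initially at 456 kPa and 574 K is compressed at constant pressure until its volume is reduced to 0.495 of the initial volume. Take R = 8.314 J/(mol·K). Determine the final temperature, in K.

284 K

V₁ = nRT₁/P₁ = 0.309×8.314×574/456 = 3.23 L.
Isobaric: P stays 456 kPa; V/T = const ⇒ T₂ = 284 K, V₂ = 1.60 L.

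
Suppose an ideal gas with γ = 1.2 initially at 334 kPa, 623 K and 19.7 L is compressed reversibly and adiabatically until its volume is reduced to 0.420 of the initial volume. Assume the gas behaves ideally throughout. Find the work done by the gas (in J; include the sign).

n = P₁V₁/(RT₁) = 334×19.7/(8.314×623) = 1.27 mol.
Adiabatic: TV^(γ−1) = const ⇒ T₂ = 623×(2.38)^0.200 = 741 K; PV^γ = const ⇒ P₂ = 946 kPa.
ΔU = nCvΔT = 1.27×41.6×(741−623) = 6230 J.
Q = 0 for an adiabatic process, so W = −ΔU = -6230 J.

-6230 J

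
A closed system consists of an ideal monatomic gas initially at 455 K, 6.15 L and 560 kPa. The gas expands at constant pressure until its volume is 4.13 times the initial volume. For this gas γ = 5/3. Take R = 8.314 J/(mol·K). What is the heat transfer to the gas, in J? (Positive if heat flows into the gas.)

n = P₁V₁/(RT₁) = 560×6.15/(8.314×455) = 0.910 mol.
Isobaric: P stays 560 kPa; V/T = const ⇒ T₂ = 1880 K, V₂ = 25.4 L.
W = PΔV = 560×(25.4−6.15) kPa·L = 10800 J.
ΔU = nCvΔT = 0.910×12.5×(1880−455) = 16200 J.
Q = ΔU + W = nCpΔT = 26900 J.

26900 J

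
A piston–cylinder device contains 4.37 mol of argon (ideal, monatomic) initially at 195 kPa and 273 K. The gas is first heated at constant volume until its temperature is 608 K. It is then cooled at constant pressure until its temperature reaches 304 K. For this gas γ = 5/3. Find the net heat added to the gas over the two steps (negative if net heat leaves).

-9360 J

V₁ = nRT₁/P₁ = 4.37×8.314×273/195 = 50.9 L.
Step 1 — Isochoric: V stays 50.9 L; P/T = const ⇒ T₂ = 608 K, P₂ = 434 kPa.
W = 0 (no volume change).
ΔU = nCvΔT = 4.37×12.5×(608−273) = 18300 J.
Q = ΔU = 18300 J.
State after step 1: P = 434 kPa, V = 50.9 L, T = 608 K.
Step 2 — Isobaric: P stays 434 kPa; V/T = const ⇒ T₂ = 304 K, V₂ = 25.4 L.
W = PΔV = 434×(25.4−50.9) kPa·L = -11000 J.
ΔU = nCvΔT = 4.37×12.5×(304−608) = -16600 J.
Q = ΔU + W = nCpΔT = -27600 J.
Net over both steps: W = -11000 J, Q = -9360 J, ΔU = 1690 J.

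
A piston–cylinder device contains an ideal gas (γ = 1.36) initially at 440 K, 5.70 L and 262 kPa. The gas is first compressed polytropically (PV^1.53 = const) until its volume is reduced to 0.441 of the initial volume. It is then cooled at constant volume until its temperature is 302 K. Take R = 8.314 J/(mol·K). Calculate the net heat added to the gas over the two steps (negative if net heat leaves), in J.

-2830 J

n = P₁V₁/(RT₁) = 262×5.70/(8.314×440) = 0.408 mol.
Step 1 — Polytropic n=1.53: T₂ = T₁(V₁/V₂)^(n−1) = 440×(2.27)^0.53 = 679 K; P₂ = P₁(V₁/V₂)^n = 917 kPa.
W = (P₁V₁−P₂V₂)/(n−1) = (262×5.70−917×2.51)/0.53 = -1530 J.
ΔU = nCvΔT = 0.408×23.1×(679−440) = 2250 J.
Q = ΔU + W = 723 J.
State after step 1: P = 917 kPa, V = 2.51 L, T = 679 K.
Step 2 — Isochoric: V stays 2.51 L; P/T = const ⇒ T₂ = 302 K, P₂ = 408 kPa.
W = 0 (no volume change).
ΔU = nCvΔT = 0.408×23.1×(302−679) = -3550 J.
Q = ΔU = -3550 J.
Net over both steps: W = -1530 J, Q = -2830 J, ΔU = -1300 J.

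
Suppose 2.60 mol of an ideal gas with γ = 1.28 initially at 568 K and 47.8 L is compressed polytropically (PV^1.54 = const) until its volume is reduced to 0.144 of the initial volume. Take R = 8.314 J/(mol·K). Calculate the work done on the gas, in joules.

P₁ = nRT₁/V₁ = 2.60×8.314×568/47.8 = 257 kPa.
Polytropic n=1.54: T₂ = T₁(V₁/V₂)^(n−1) = 568×(6.94)^0.54 = 1620 K; P₂ = P₁(V₁/V₂)^n = 5080 kPa.
W = (P₁V₁−P₂V₂)/(n−1) = (257×47.8−5080×6.88)/0.54 = -42000 J.
Work done on the gas = −W_by = 42000 J.

42000 J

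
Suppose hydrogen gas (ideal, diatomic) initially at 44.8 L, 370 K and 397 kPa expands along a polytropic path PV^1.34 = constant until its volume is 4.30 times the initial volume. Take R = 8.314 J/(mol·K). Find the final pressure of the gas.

56.2 kPa

Polytropic n=1.34: T₂ = T₁(V₁/V₂)^(n−1) = 370×(0.233)^0.34 = 225 K; P₂ = P₁(V₁/V₂)^n = 56.2 kPa.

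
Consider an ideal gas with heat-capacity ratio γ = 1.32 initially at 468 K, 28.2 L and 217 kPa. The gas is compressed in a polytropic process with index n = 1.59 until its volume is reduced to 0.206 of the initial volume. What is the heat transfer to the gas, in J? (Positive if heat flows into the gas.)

13500 J

n = P₁V₁/(RT₁) = 217×28.2/(8.314×468) = 1.57 mol.
Polytropic n=1.59: T₂ = T₁(V₁/V₂)^(n−1) = 468×(4.85)^0.59 = 1190 K; P₂ = P₁(V₁/V₂)^n = 2680 kPa.
W = (P₁V₁−P₂V₂)/(n−1) = (217×28.2−2680×5.81)/0.59 = -16000 J.
ΔU = nCvΔT = 1.57×26.0×(1190−468) = 29400 J.
Q = ΔU + W = 13500 J.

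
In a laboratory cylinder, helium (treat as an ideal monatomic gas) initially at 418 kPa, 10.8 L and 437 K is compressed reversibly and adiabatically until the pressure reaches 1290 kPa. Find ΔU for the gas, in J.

3860 J

n = P₁V₁/(RT₁) = 418×10.8/(8.314×437) = 1.24 mol.
Adiabatic: T₂/T₁ = (P₂/P₁)^((γ−1)/γ) ⇒ T₂ = 437×(3.09)^0.400 = 686 K; V₂ = 5.49 L.
For an ideal gas ΔU = nCvΔT with Cv = (3/2)R = 12.5 J/(mol·K).
ΔU = 1.24×12.5×(686−437) = 3860 J.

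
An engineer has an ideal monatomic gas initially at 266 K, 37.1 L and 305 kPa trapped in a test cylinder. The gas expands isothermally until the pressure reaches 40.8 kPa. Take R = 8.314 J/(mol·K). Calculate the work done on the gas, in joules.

-22800 J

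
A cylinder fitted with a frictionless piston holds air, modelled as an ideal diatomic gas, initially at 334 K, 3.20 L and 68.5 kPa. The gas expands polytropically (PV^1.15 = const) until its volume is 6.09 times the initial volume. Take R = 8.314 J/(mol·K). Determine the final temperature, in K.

255 K

Polytropic n=1.15: T₂ = T₁(V₁/V₂)^(n−1) = 334×(0.164)^0.15 = 255 K; P₂ = P₁(V₁/V₂)^n = 8.58 kPa.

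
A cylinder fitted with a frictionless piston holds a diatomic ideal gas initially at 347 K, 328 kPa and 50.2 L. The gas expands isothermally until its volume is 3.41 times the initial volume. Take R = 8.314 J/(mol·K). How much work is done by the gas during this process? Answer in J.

n = P₁V₁/(RT₁) = 328×50.2/(8.314×347) = 5.71 mol.
Isothermal: T stays 347 K; PV = const ⇒ V₂ = 171 L, P₂ = 96.2 kPa.
W = nRT ln(V₂/V₁) = 5.71×8.314×347×ln(3.41) = 20200 J.

20200 J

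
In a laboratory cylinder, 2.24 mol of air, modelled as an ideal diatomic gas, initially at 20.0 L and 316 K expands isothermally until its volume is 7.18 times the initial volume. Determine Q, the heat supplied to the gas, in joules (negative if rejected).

P₁ = nRT₁/V₁ = 2.24×8.314×316/20.0 = 294 kPa.
Isothermal: T stays 316 K; PV = const ⇒ V₂ = 144 L, P₂ = 41.0 kPa.
ΔU = 0 (ideal gas, T constant).
W = nRT ln(V₂/V₁) = 2.24×8.314×316×ln(7.18) = 11600 J.
Q = ΔU + W = 11600 J.

11600 J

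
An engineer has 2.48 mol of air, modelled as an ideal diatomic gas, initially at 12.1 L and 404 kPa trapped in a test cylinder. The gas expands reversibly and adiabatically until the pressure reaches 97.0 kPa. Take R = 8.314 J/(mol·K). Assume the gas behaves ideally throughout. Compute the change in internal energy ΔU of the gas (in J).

-4090 J

T₁ = P₁V₁/(nR) = 404×12.1/(2.48×8.314) = 237 K.
Adiabatic: T₂/T₁ = (P₂/P₁)^((γ−1)/γ) ⇒ T₂ = 237×(0.240)^0.286 = 158 K; V₂ = 33.5 L.
For an ideal gas ΔU = nCvΔT with Cv = (5/2)R = 20.8 J/(mol·K).
ΔU = 2.48×20.8×(158−237) = -4090 J.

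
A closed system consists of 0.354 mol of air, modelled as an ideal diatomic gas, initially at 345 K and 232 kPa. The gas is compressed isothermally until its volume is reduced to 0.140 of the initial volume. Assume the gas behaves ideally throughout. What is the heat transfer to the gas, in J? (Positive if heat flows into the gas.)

-2000 J

V₁ = nRT₁/P₁ = 0.354×8.314×345/232 = 4.38 L.
Isothermal: T stays 345 K; PV = const ⇒ V₂ = 0.613 L, P₂ = 1660 kPa.
ΔU = 0 (ideal gas, T constant).
W = nRT ln(V₂/V₁) = 0.354×8.314×345×ln(0.140) = -2000 J.
Q = ΔU + W = -2000 J.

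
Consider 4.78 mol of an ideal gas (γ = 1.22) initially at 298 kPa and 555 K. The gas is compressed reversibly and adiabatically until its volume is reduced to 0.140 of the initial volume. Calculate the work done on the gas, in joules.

V₁ = nRT₁/P₁ = 4.78×8.314×555/298 = 74.0 L.
Adiabatic: TV^(γ−1) = const ⇒ T₂ = 555×(7.14)^0.220 = 855 K; PV^γ = const ⇒ P₂ = 3280 kPa.
ΔU = nCvΔT = 4.78×37.8×(855−555) = 54300 J.
Q = 0 for an adiabatic process, so W = −ΔU = -54300 J.
Work done on the gas = −W_by = 54300 J.

54300 J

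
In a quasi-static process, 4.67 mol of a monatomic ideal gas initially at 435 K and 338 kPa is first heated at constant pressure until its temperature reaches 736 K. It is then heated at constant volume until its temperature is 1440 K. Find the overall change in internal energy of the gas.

58500 J

V₁ = nRT₁/P₁ = 4.67×8.314×435/338 = 50.0 L.
Step 1 — Isobaric: P stays 338 kPa; V/T = const ⇒ T₂ = 736 K, V₂ = 84.5 L.
W = PΔV = 338×(84.5−50.0) kPa·L = 11700 J.
ΔU = nCvΔT = 4.67×12.5×(736−435) = 17500 J.
Q = ΔU + W = nCpΔT = 29200 J.
State after step 1: P = 338 kPa, V = 84.5 L, T = 736 K.
Step 2 — Isochoric: V stays 84.5 L; P/T = const ⇒ T₂ = 1440 K, P₂ = 661 kPa.
W = 0 (no volume change).
ΔU = nCvΔT = 4.67×12.5×(1440−736) = 41000 J.
Q = ΔU = 41000 J.
Net over both steps: W = 11700 J, Q = 70200 J, ΔU = 58500 J.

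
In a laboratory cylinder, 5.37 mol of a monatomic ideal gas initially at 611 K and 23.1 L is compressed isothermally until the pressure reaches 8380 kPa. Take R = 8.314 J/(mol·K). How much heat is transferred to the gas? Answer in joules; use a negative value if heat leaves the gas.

-53500 J

P₁ = nRT₁/V₁ = 5.37×8.314×611/23.1 = 1180 kPa.
Isothermal: T stays 611 K; PV = const ⇒ V₂ = 3.26 L, P₂ = 8380 kPa.
ΔU = 0 (ideal gas, T constant).
W = nRT ln(V₂/V₁) = 5.37×8.314×611×ln(0.141) = -53500 J.
Q = ΔU + W = -53500 J.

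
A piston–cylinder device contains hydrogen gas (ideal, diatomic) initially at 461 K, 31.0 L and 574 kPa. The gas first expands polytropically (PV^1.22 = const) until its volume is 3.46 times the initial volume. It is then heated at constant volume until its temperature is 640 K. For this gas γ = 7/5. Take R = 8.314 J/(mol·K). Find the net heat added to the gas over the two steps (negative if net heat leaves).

n = P₁V₁/(RT₁) = 574×31.0/(8.314×461) = 4.64 mol.
Step 1 — Polytropic n=1.22: T₂ = T₁(V₁/V₂)^(n−1) = 461×(0.289)^0.22 = 351 K; P₂ = P₁(V₁/V₂)^n = 126 kPa.
W = (P₁V₁−P₂V₂)/(n−1) = (574×31.0−126×107)/0.22 = 19300 J.
ΔU = nCvΔT = 4.64×20.8×(351−461) = -10600 J.
Q = ΔU + W = 8700 J.
State after step 1: P = 126 kPa, V = 107 L, T = 351 K.
Step 2 — Isochoric: V stays 107 L; P/T = const ⇒ T₂ = 640 K, P₂ = 230 kPa.
W = 0 (no volume change).
ΔU = nCvΔT = 4.64×20.8×(640−351) = 27900 J.
Q = ΔU = 27900 J.
Net over both steps: W = 19300 J, Q = 36600 J, ΔU = 17300 J.

36600 J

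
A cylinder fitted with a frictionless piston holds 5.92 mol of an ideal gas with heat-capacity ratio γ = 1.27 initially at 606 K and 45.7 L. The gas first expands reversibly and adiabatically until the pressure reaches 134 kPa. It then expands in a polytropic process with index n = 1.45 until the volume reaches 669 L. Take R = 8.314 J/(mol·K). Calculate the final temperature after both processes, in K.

P₁ = nRT₁/V₁ = 5.92×8.314×606/45.7 = 653 kPa.
Step 1 — Adiabatic: T₂/T₁ = (P₂/P₁)^((γ−1)/γ) ⇒ T₂ = 606×(0.205)^0.213 = 433 K; V₂ = 159 L.
ΔU = nCvΔT = 5.92×30.8×(433−606) = -31600 J.
Q = 0 for an adiabatic process, so W = −ΔU = 31600 J.
State after step 1: P = 134 kPa, V = 159 L, T = 433 K.
Step 2 — Polytropic n=1.45: T₂ = T₁(V₁/V₂)^(n−1) = 433×(0.238)^0.45 = 227 K; P₂ = P₁(V₁/V₂)^n = 16.7 kPa.
W = (P₁V₁−P₂V₂)/(n−1) = (134×159−16.7×669)/0.45 = 22500 J.
ΔU = nCvΔT = 5.92×30.8×(227−433) = -37600 J.
Q = ΔU + W = -15000 J.
Net over both steps: W = 54100 J, Q = -15000 J, ΔU = -69100 J.

227 K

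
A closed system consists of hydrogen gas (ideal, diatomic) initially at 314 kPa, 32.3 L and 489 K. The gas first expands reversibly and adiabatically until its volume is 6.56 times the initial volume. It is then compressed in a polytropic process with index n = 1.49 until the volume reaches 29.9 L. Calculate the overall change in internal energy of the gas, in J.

n = P₁V₁/(RT₁) = 314×32.3/(8.314×489) = 2.49 mol.
Step 1 — Adiabatic: TV^(γ−1) = const ⇒ T₂ = 489×(0.152)^0.400 = 230 K; PV^γ = const ⇒ P₂ = 22.6 kPa.
ΔU = nCvΔT = 2.49×20.8×(230−489) = -13400 J.
Q = 0 for an adiabatic process, so W = −ΔU = 13400 J.
State after step 1: P = 22.6 kPa, V = 212 L, T = 230 K.
Step 2 — Polytropic n=1.49: T₂ = T₁(V₁/V₂)^(n−1) = 230×(7.09)^0.49 = 602 K; P₂ = P₁(V₁/V₂)^n = 417 kPa.
W = (P₁V₁−P₂V₂)/(n−1) = (22.6×212−417×29.9)/0.49 = -15700 J.
ΔU = nCvΔT = 2.49×20.8×(602−230) = 19200 J.
Q = ΔU + W = 3530 J.
Net over both steps: W = -2300 J, Q = 3530 J, ΔU = 5840 J.

5840 J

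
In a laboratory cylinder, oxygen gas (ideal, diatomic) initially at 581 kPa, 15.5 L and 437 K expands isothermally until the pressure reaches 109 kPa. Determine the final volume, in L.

Isothermal: T stays 437 K; PV = const ⇒ V₂ = 82.6 L, P₂ = 109 kPa.

82.6 L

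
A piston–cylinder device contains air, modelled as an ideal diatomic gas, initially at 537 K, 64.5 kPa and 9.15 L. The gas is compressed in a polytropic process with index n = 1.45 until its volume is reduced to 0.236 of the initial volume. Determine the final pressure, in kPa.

523 kPa

Polytropic n=1.45: T₂ = T₁(V₁/V₂)^(n−1) = 537×(4.24)^0.45 = 1030 K; P₂ = P₁(V₁/V₂)^n = 523 kPa.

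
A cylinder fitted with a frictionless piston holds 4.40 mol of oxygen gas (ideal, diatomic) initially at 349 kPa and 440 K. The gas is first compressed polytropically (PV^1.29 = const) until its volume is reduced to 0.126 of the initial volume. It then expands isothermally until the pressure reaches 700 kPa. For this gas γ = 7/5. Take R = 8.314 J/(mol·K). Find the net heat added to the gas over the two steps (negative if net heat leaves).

V₁ = nRT₁/P₁ = 4.40×8.314×440/349 = 46.1 L.
Step 1 — Polytropic n=1.29: T₂ = T₁(V₁/V₂)^(n−1) = 440×(7.94)^0.29 = 802 K; P₂ = P₁(V₁/V₂)^n = 5050 kPa.
W = (P₁V₁−P₂V₂)/(n−1) = (349×46.1−5050×5.81)/0.29 = -45700 J.
ΔU = nCvΔT = 4.40×20.8×(802−440) = 33100 J.
Q = ΔU + W = -12600 J.
State after step 1: P = 5050 kPa, V = 5.81 L, T = 802 K.
Step 2 — Isothermal: T stays 802 K; PV = const ⇒ V₂ = 41.9 L, P₂ = 700 kPa.
ΔU = 0 (ideal gas, T constant).
W = nRT ln(V₂/V₁) = 4.40×8.314×802×ln(7.22) = 58000 J.
Q = ΔU + W = 58000 J.
Net over both steps: W = 12300 J, Q = 45400 J, ΔU = 33100 J.

45400 J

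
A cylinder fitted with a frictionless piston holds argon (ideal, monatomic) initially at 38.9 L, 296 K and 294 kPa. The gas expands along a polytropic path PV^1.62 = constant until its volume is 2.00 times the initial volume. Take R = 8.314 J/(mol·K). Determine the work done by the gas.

6440 J

n = P₁V₁/(RT₁) = 294×38.9/(8.314×296) = 4.65 mol.
Polytropic n=1.62: T₂ = T₁(V₁/V₂)^(n−1) = 296×(0.500)^0.62 = 193 K; P₂ = P₁(V₁/V₂)^n = 95.6 kPa.
W = (P₁V₁−P₂V₂)/(n−1) = (294×38.9−95.6×77.8)/0.62 = 6440 J.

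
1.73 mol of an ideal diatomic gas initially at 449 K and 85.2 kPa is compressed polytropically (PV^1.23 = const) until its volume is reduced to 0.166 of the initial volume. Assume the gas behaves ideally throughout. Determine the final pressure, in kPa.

776 kPa

V₁ = nRT₁/P₁ = 1.73×8.314×449/85.2 = 75.8 L.
Polytropic n=1.23: T₂ = T₁(V₁/V₂)^(n−1) = 449×(6.02)^0.23 = 679 K; P₂ = P₁(V₁/V₂)^n = 776 kPa.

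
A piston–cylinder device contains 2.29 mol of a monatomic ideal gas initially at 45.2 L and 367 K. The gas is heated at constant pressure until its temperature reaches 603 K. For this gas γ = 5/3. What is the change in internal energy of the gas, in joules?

P₁ = nRT₁/V₁ = 2.29×8.314×367/45.2 = 155 kPa.
Isobaric: P stays 155 kPa; V/T = const ⇒ T₂ = 603 K, V₂ = 74.3 L.
For an ideal gas ΔU = nCvΔT with Cv = (3/2)R = 12.5 J/(mol·K).
ΔU = 2.29×12.5×(603−367) = 6740 J.

6740 J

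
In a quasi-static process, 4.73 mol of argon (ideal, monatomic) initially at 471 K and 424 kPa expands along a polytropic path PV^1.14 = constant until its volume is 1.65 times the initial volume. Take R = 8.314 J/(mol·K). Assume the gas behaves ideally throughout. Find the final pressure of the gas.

240 kPa

V₁ = nRT₁/P₁ = 4.73×8.314×471/424 = 43.7 L.
Polytropic n=1.14: T₂ = T₁(V₁/V₂)^(n−1) = 471×(0.606)^0.14 = 439 K; P₂ = P₁(V₁/V₂)^n = 240 kPa.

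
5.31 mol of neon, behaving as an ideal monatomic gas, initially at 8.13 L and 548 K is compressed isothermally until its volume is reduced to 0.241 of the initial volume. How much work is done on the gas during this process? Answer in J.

34400 J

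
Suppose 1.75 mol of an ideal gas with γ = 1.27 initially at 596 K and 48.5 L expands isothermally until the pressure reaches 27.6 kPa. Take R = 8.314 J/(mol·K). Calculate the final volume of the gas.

314 L

P₁ = nRT₁/V₁ = 1.75×8.314×596/48.5 = 179 kPa.
Isothermal: T stays 596 K; PV = const ⇒ V₂ = 314 L, P₂ = 27.6 kPa.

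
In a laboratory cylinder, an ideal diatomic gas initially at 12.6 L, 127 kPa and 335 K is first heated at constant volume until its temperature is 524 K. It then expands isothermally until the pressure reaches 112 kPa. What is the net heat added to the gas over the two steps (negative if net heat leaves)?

n = P₁V₁/(RT₁) = 127×12.6/(8.314×335) = 0.575 mol.
Step 1 — Isochoric: V stays 12.6 L; P/T = const ⇒ T₂ = 524 K, P₂ = 199 kPa.
W = 0 (no volume change).
ΔU = nCvΔT = 0.575×20.8×(524−335) = 2260 J.
Q = ΔU = 2260 J.
State after step 1: P = 199 kPa, V = 12.6 L, T = 524 K.
Step 2 — Isothermal: T stays 524 K; PV = const ⇒ V₂ = 22.3 L, P₂ = 112 kPa.
ΔU = 0 (ideal gas, T constant).
W = nRT ln(V₂/V₁) = 0.575×8.314×524×ln(1.77) = 1430 J.
Q = ΔU + W = 1430 J.
Net over both steps: W = 1430 J, Q = 3690 J, ΔU = 2260 J.

3690 J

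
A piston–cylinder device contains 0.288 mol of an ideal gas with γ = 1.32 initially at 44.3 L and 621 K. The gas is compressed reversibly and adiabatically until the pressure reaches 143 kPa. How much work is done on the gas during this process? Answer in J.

1960 J

P₁ = nRT₁/V₁ = 0.288×8.314×621/44.3 = 33.6 kPa.
Adiabatic: T₂/T₁ = (P₂/P₁)^((γ−1)/γ) ⇒ T₂ = 621×(4.26)^0.242 = 882 K; V₂ = 14.8 L.
ΔU = nCvΔT = 0.288×26.0×(882−621) = 1960 J.
Q = 0 for an adiabatic process, so W = −ΔU = -1960 J.
Work done on the gas = −W_by = 1960 J.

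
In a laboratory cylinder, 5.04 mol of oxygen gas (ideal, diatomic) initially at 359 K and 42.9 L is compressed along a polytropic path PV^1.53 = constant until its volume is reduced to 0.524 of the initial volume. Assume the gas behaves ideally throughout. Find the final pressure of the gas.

943 kPa

P₁ = nRT₁/V₁ = 5.04×8.314×359/42.9 = 351 kPa.
Polytropic n=1.53: T₂ = T₁(V₁/V₂)^(n−1) = 359×(1.91)^0.53 = 506 K; P₂ = P₁(V₁/V₂)^n = 943 kPa.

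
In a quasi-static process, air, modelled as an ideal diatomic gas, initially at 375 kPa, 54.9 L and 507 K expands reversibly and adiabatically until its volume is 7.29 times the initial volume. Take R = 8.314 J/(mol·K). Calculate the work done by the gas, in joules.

28200 J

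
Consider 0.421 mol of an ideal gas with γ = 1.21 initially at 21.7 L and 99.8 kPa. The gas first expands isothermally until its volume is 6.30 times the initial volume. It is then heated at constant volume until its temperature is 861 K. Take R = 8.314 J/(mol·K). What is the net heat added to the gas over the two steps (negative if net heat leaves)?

T₁ = P₁V₁/(nR) = 99.8×21.7/(0.421×8.314) = 619 K.
Step 1 — Isothermal: T stays 619 K; PV = const ⇒ V₂ = 137 L, P₂ = 15.8 kPa.
ΔU = 0 (ideal gas, T constant).
W = nRT ln(V₂/V₁) = 0.421×8.314×619×ln(6.30) = 3990 J.
Q = ΔU + W = 3990 J.
State after step 1: P = 15.8 kPa, V = 137 L, T = 619 K.
Step 2 — Isochoric: V stays 137 L; P/T = const ⇒ T₂ = 861 K, P₂ = 22.0 kPa.
W = 0 (no volume change).
ΔU = nCvΔT = 0.421×39.6×(861−619) = 4040 J.
Q = ΔU = 4040 J.
Net over both steps: W = 3990 J, Q = 8020 J, ΔU = 4040 J.

8020 J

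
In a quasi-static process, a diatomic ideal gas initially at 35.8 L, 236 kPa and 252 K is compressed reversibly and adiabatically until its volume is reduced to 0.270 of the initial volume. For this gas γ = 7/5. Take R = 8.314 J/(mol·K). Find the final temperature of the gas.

425 K

Adiabatic: TV^(γ−1) = const ⇒ T₂ = 252×(3.70)^0.400 = 425 K; PV^γ = const ⇒ P₂ = 1480 kPa.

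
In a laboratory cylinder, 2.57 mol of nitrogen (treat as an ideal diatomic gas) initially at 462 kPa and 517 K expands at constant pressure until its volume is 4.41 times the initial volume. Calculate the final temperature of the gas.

2280 K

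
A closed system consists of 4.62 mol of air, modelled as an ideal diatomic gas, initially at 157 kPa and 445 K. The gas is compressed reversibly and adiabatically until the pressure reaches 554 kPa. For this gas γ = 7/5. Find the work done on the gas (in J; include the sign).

18500 J

V₁ = nRT₁/P₁ = 4.62×8.314×445/157 = 109 L.
Adiabatic: T₂/T₁ = (P₂/P₁)^((γ−1)/γ) ⇒ T₂ = 445×(3.53)^0.286 = 638 K; V₂ = 44.2 L.
ΔU = nCvΔT = 4.62×20.8×(638−445) = 18500 J.
Q = 0 for an adiabatic process, so W = −ΔU = -18500 J.
Work done on the gas = −W_by = 18500 J.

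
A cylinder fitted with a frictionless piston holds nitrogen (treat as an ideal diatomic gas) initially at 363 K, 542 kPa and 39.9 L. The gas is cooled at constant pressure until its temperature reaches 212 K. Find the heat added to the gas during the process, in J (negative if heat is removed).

-31500 J

n = P₁V₁/(RT₁) = 542×39.9/(8.314×363) = 7.17 mol.
Isobaric: P stays 542 kPa; V/T = const ⇒ T₂ = 212 K, V₂ = 23.3 L.
W = PΔV = 542×(23.3−39.9) kPa·L = -9000 J.
ΔU = nCvΔT = 7.17×20.8×(212−363) = -22500 J.
Q = ΔU + W = nCpΔT = -31500 J.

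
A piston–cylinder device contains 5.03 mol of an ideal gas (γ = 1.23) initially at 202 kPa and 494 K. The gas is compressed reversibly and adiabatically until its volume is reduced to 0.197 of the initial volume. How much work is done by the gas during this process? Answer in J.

-40700 J

V₁ = nRT₁/P₁ = 5.03×8.314×494/202 = 102 L.
Adiabatic: TV^(γ−1) = const ⇒ T₂ = 494×(5.08)^0.230 = 718 K; PV^γ = const ⇒ P₂ = 1490 kPa.
ΔU = nCvΔT = 5.03×36.1×(718−494) = 40700 J.
Q = 0 for an adiabatic process, so W = −ΔU = -40700 J.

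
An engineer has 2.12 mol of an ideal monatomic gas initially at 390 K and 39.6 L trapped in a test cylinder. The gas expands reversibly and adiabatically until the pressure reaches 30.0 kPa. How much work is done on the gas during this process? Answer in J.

-5200 J

P₁ = nRT₁/V₁ = 2.12×8.314×390/39.6 = 174 kPa.
Adiabatic: T₂/T₁ = (P₂/P₁)^((γ−1)/γ) ⇒ T₂ = 390×(0.173)^0.400 = 193 K; V₂ = 114 L.
ΔU = nCvΔT = 2.12×12.5×(193−390) = -5200 J.
Q = 0 for an adiabatic process, so W = −ΔU = 5200 J.
Work done on the gas = −W_by = -5200 J.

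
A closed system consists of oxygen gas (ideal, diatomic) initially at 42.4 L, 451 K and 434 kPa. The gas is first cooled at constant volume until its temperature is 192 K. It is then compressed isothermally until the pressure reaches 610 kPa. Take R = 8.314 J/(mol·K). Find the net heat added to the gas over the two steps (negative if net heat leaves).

-35800 J

n = P₁V₁/(RT₁) = 434×42.4/(8.314×451) = 4.91 mol.
Step 1 — Isochoric: V stays 42.4 L; P/T = const ⇒ T₂ = 192 K, P₂ = 185 kPa.
W = 0 (no volume change).
ΔU = nCvΔT = 4.91×20.8×(192−451) = -26400 J.
Q = ΔU = -26400 J.
State after step 1: P = 185 kPa, V = 42.4 L, T = 192 K.
Step 2 — Isothermal: T stays 192 K; PV = const ⇒ V₂ = 12.8 L, P₂ = 610 kPa.
ΔU = 0 (ideal gas, T constant).
W = nRT ln(V₂/V₁) = 4.91×8.314×192×ln(0.303) = -9360 J.
Q = ΔU + W = -9360 J.
Net over both steps: W = -9360 J, Q = -35800 J, ΔU = -26400 J.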